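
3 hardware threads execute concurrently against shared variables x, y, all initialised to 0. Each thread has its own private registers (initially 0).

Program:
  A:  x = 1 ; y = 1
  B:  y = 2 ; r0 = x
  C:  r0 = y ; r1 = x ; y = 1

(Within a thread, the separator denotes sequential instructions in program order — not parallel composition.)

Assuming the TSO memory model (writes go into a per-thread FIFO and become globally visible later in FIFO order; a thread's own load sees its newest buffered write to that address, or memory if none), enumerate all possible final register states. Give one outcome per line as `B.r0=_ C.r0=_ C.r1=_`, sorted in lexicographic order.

outcome vector order: (B.r0,C.r0,C.r1)
|TSO outcomes| = 10

B.r0=0 C.r0=0 C.r1=0
B.r0=0 C.r0=0 C.r1=1
B.r0=0 C.r0=1 C.r1=1
B.r0=0 C.r0=2 C.r1=0
B.r0=0 C.r0=2 C.r1=1
B.r0=1 C.r0=0 C.r1=0
B.r0=1 C.r0=0 C.r1=1
B.r0=1 C.r0=1 C.r1=1
B.r0=1 C.r0=2 C.r1=0
B.r0=1 C.r0=2 C.r1=1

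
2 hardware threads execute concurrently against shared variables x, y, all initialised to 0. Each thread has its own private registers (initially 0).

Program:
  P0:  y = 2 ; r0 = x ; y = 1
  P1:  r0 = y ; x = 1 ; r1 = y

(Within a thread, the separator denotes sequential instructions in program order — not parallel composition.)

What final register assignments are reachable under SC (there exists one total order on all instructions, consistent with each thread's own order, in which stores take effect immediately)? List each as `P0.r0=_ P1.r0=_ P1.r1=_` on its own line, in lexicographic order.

P0.r0=0 P1.r0=0 P1.r1=1
P0.r0=0 P1.r0=0 P1.r1=2
P0.r0=0 P1.r0=1 P1.r1=1
P0.r0=0 P1.r0=2 P1.r1=1
P0.r0=0 P1.r0=2 P1.r1=2
P0.r0=1 P1.r0=0 P1.r1=0
P0.r0=1 P1.r0=0 P1.r1=1
P0.r0=1 P1.r0=0 P1.r1=2
P0.r0=1 P1.r0=2 P1.r1=1
P0.r0=1 P1.r0=2 P1.r1=2

outcome vector order: (P0.r0,P1.r0,P1.r1)
|SC outcomes| = 10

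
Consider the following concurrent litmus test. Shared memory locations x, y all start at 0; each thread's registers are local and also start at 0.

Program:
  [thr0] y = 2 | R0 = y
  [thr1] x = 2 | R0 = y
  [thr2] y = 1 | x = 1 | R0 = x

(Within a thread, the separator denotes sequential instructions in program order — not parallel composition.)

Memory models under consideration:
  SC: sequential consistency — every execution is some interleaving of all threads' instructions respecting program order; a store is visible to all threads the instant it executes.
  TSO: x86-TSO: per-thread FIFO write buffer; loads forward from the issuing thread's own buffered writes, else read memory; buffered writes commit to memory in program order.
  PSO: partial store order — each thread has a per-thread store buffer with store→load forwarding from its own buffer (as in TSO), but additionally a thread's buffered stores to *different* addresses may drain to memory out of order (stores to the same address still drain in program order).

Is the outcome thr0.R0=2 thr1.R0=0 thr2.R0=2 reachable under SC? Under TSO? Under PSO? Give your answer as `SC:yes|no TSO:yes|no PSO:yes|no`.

SC:no TSO:yes PSO:yes

outcome vector order: (thr0.R0,thr1.R0,thr2.R0)
under SC → <1 0 1> <1 1 1> <1 1 2> <1 2 1> <2 0 1> <2 1 1> <2 1 2> <2 2 1> <2 2 2>
under TSO → <1 0 1> <1 0 2> <1 1 1> <1 1 2> <1 2 1> <1 2 2> <2 0 1> <2 0 2> <2 1 1> <2 1 2> <2 2 1> <2 2 2>
under PSO → <1 0 1> <1 0 2> <1 1 1> <1 1 2> <1 2 1> <1 2 2> <2 0 1> <2 0 2> <2 1 1> <2 1 2> <2 2 1> <2 2 2>
target <2 0 2> ∈ {TSO,PSO}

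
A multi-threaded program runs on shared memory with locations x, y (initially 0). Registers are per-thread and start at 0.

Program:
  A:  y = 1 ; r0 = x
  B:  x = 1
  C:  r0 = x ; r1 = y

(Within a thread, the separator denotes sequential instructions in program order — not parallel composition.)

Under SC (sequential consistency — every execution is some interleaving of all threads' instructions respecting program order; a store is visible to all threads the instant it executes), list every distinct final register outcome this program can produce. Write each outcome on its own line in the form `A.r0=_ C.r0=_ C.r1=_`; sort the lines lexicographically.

outcome vector order: (A.r0,C.r0,C.r1)
|SC outcomes| = 7

A.r0=0 C.r0=0 C.r1=0
A.r0=0 C.r0=0 C.r1=1
A.r0=0 C.r0=1 C.r1=1
A.r0=1 C.r0=0 C.r1=0
A.r0=1 C.r0=0 C.r1=1
A.r0=1 C.r0=1 C.r1=0
A.r0=1 C.r0=1 C.r1=1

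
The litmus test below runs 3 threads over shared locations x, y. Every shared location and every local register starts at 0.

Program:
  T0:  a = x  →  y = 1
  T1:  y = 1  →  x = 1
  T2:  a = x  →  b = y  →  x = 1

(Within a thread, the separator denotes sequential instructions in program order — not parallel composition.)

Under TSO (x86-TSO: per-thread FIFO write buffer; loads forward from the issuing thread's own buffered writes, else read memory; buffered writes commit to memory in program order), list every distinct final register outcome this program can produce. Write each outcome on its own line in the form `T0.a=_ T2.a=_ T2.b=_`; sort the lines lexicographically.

T0.a=0 T2.a=0 T2.b=0
T0.a=0 T2.a=0 T2.b=1
T0.a=0 T2.a=1 T2.b=1
T0.a=1 T2.a=0 T2.b=0
T0.a=1 T2.a=0 T2.b=1
T0.a=1 T2.a=1 T2.b=1

outcome vector order: (T0.a,T2.a,T2.b)
|TSO outcomes| = 6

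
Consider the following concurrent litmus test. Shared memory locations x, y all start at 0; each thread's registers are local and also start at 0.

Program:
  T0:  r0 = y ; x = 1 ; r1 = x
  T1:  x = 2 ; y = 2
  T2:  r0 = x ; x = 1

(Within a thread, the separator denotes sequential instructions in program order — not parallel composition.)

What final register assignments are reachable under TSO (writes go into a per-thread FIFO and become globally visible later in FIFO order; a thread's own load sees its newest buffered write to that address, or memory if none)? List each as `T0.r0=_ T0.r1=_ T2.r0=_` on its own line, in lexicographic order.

outcome vector order: (T0.r0,T0.r1,T2.r0)
|TSO outcomes| = 9

T0.r0=0 T0.r1=1 T2.r0=0
T0.r0=0 T0.r1=1 T2.r0=1
T0.r0=0 T0.r1=1 T2.r0=2
T0.r0=0 T0.r1=2 T2.r0=0
T0.r0=0 T0.r1=2 T2.r0=1
T0.r0=0 T0.r1=2 T2.r0=2
T0.r0=2 T0.r1=1 T2.r0=0
T0.r0=2 T0.r1=1 T2.r0=1
T0.r0=2 T0.r1=1 T2.r0=2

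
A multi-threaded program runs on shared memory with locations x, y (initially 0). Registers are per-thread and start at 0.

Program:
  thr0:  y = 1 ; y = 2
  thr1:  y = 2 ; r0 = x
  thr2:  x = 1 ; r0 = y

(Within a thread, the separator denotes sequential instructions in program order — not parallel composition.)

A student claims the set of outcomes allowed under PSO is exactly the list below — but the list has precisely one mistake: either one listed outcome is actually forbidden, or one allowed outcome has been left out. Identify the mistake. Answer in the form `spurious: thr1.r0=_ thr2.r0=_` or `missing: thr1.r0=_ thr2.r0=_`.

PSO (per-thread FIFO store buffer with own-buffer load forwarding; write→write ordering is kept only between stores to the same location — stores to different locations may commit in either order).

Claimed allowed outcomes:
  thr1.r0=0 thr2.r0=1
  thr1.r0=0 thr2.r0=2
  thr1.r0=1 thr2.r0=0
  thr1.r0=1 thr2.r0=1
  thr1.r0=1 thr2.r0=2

outcome vector order: (thr1.r0,thr2.r0)
under PSO → (0,0); (0,1); (0,2); (1,0); (1,1); (1,2)
PSO∖claimed = {(0,0)}

missing: thr1.r0=0 thr2.r0=0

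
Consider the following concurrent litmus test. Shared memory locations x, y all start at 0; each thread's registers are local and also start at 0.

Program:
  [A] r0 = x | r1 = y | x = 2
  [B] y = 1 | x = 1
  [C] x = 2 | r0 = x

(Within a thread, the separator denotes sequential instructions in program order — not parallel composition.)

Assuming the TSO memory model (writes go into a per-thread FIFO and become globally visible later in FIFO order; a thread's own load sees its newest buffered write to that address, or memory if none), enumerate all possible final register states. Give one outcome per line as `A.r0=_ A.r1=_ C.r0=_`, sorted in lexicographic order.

A.r0=0 A.r1=0 C.r0=1
A.r0=0 A.r1=0 C.r0=2
A.r0=0 A.r1=1 C.r0=1
A.r0=0 A.r1=1 C.r0=2
A.r0=1 A.r1=1 C.r0=1
A.r0=1 A.r1=1 C.r0=2
A.r0=2 A.r1=0 C.r0=1
A.r0=2 A.r1=0 C.r0=2
A.r0=2 A.r1=1 C.r0=1
A.r0=2 A.r1=1 C.r0=2

outcome vector order: (A.r0,A.r1,C.r0)
|TSO outcomes| = 10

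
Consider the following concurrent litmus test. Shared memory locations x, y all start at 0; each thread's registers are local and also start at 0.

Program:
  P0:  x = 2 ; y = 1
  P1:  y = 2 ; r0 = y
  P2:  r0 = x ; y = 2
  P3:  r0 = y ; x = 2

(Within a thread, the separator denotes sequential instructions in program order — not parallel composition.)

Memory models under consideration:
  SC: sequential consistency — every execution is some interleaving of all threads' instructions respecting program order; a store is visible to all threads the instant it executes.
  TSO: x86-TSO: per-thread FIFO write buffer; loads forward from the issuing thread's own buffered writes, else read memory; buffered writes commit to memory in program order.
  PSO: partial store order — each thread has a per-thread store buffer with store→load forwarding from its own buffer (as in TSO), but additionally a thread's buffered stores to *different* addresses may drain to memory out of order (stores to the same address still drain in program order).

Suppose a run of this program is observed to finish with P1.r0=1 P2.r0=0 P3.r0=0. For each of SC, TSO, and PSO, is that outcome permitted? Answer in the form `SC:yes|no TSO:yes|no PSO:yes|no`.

outcome vector order: (P1.r0,P2.r0,P3.r0)
SC (12): (1,0,0); (1,0,1); (1,0,2); (1,2,0); (1,2,1); (1,2,2); (2,0,0); (2,0,1); (2,0,2); (2,2,0); (2,2,1); (2,2,2)
TSO (12): (1,0,0); (1,0,1); (1,0,2); (1,2,0); (1,2,1); (1,2,2); (2,0,0); (2,0,1); (2,0,2); (2,2,0); (2,2,1); (2,2,2)
PSO (12): (1,0,0); (1,0,1); (1,0,2); (1,2,0); (1,2,1); (1,2,2); (2,0,0); (2,0,1); (2,0,2); (2,2,0); (2,2,1); (2,2,2)
target (1,0,0) ∈ {SC,TSO,PSO}

SC:yes TSO:yes PSO:yes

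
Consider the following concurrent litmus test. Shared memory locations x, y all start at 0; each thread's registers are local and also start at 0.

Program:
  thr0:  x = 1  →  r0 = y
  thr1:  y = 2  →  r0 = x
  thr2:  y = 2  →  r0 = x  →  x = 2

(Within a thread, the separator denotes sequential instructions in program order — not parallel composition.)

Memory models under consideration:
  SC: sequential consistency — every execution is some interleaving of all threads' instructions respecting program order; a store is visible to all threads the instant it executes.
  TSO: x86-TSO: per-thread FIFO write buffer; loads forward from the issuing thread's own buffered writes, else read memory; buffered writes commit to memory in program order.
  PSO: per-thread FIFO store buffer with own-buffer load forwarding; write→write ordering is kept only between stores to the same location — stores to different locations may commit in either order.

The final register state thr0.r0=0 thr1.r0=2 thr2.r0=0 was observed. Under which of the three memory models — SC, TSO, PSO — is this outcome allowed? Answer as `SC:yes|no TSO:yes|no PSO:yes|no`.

SC:no TSO:yes PSO:yes

outcome vector order: (thr0.r0,thr1.r0,thr2.r0)
[SC] allowed = {<0 1 1>; <0 2 1>; <2 0 0>; <2 0 1>; <2 1 0>; <2 1 1>; <2 2 0>; <2 2 1>}
[TSO] allowed = {<0 0 0>; <0 0 1>; <0 1 0>; <0 1 1>; <0 2 0>; <0 2 1>; <2 0 0>; <2 0 1>; <2 1 0>; <2 1 1>; <2 2 0>; <2 2 1>}
[PSO] allowed = {<0 0 0>; <0 0 1>; <0 1 0>; <0 1 1>; <0 2 0>; <0 2 1>; <2 0 0>; <2 0 1>; <2 1 0>; <2 1 1>; <2 2 0>; <2 2 1>}
target <0 2 0> ∈ {TSO,PSO}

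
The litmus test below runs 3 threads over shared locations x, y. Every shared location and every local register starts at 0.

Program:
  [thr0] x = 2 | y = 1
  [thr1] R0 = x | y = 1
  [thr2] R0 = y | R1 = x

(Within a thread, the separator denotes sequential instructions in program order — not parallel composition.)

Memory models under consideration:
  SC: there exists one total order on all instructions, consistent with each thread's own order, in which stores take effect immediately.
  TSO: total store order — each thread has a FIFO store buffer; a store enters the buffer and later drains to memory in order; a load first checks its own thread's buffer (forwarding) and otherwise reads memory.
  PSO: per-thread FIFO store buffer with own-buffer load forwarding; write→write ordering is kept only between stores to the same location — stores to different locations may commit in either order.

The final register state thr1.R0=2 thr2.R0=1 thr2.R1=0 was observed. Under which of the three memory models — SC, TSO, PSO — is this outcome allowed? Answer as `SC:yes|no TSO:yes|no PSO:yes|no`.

outcome vector order: (thr1.R0,thr2.R0,thr2.R1)
SC: 7 outcomes — {<0 0 0>; <0 0 2>; <0 1 0>; <0 1 2>; <2 0 0>; <2 0 2>; <2 1 2>}
TSO: 7 outcomes — {<0 0 0>; <0 0 2>; <0 1 0>; <0 1 2>; <2 0 0>; <2 0 2>; <2 1 2>}
PSO: 8 outcomes — {<0 0 0>; <0 0 2>; <0 1 0>; <0 1 2>; <2 0 0>; <2 0 2>; <2 1 0>; <2 1 2>}
target <2 1 0> ∈ {PSO}

SC:no TSO:no PSO:yes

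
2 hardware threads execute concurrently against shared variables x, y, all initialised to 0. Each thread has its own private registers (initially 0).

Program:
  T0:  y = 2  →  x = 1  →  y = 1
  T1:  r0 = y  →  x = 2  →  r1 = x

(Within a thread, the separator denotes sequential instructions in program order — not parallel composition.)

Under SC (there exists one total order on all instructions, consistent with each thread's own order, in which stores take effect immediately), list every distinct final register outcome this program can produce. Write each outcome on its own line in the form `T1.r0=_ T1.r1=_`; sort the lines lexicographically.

T1.r0=0 T1.r1=1
T1.r0=0 T1.r1=2
T1.r0=1 T1.r1=2
T1.r0=2 T1.r1=1
T1.r0=2 T1.r1=2

outcome vector order: (T1.r0,T1.r1)
|SC outcomes| = 5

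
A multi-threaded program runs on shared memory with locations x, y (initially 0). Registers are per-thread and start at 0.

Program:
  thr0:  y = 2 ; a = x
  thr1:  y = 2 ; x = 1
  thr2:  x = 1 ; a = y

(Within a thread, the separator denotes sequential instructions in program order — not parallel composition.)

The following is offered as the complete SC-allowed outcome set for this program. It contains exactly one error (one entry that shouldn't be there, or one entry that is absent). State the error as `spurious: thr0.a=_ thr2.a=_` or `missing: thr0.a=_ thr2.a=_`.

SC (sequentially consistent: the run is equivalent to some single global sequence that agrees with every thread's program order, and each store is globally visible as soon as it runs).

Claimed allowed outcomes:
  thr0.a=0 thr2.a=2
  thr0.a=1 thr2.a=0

outcome vector order: (thr0.a,thr2.a)
SC: 3 outcomes — {(0,2) (1,0) (1,2)}
SC∖claimed = {(1,2)}

missing: thr0.a=1 thr2.a=2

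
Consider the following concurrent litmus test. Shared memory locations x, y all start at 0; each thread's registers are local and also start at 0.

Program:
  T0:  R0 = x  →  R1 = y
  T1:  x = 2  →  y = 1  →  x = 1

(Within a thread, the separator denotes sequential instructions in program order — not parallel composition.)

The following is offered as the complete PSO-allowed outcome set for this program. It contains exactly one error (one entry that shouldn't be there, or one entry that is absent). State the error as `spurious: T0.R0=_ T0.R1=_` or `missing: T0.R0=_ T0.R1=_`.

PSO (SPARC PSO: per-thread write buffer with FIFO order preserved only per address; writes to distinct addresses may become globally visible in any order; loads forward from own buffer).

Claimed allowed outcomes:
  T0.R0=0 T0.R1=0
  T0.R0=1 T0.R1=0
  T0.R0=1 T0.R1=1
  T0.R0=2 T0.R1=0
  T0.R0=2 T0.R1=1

outcome vector order: (T0.R0,T0.R1)
under PSO → 0/0; 0/1; 1/0; 1/1; 2/0; 2/1
PSO∖claimed = {0/1}

missing: T0.R0=0 T0.R1=1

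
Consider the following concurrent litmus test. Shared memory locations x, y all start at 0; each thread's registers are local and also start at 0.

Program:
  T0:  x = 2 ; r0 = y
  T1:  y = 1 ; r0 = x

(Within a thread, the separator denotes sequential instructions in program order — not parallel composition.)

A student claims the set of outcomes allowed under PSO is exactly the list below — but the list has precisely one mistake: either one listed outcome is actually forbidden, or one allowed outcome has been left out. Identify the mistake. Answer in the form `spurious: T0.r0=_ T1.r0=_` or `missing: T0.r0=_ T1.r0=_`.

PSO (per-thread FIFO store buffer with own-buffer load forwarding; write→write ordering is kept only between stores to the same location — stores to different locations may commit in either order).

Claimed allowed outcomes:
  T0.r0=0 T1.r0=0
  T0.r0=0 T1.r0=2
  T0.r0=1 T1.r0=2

outcome vector order: (T0.r0,T1.r0)
PSO (4): <0 0> <0 2> <1 0> <1 2>
PSO∖claimed = {<1 0>}

missing: T0.r0=1 T1.r0=0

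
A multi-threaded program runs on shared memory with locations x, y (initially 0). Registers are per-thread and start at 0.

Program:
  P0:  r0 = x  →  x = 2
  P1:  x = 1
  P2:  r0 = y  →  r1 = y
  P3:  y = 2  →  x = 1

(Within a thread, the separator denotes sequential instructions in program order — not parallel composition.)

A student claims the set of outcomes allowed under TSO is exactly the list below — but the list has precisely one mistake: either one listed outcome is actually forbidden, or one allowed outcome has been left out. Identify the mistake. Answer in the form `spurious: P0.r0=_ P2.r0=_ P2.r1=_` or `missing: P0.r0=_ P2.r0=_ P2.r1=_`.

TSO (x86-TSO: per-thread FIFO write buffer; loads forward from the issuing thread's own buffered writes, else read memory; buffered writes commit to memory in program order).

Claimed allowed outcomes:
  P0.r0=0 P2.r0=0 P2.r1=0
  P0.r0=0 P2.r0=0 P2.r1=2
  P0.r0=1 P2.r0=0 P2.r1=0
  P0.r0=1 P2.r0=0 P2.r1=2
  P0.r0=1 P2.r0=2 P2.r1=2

missing: P0.r0=0 P2.r0=2 P2.r1=2

outcome vector order: (P0.r0,P2.r0,P2.r1)
TSO: 6 outcomes — {000; 002; 022; 100; 102; 122}
TSO∖claimed = {022}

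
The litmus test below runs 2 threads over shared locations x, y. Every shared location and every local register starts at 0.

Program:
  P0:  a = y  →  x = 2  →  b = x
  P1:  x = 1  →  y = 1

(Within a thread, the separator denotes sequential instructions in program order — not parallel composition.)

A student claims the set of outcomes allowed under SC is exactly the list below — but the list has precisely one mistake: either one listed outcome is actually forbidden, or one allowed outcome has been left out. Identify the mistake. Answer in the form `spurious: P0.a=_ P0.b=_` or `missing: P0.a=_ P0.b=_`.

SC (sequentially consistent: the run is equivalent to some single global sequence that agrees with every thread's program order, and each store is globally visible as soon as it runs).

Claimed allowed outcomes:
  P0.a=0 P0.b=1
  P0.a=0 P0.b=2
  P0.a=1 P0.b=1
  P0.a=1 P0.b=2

spurious: P0.a=1 P0.b=1

outcome vector order: (P0.a,P0.b)
under SC → 01; 02; 12
claimed∖SC = {11}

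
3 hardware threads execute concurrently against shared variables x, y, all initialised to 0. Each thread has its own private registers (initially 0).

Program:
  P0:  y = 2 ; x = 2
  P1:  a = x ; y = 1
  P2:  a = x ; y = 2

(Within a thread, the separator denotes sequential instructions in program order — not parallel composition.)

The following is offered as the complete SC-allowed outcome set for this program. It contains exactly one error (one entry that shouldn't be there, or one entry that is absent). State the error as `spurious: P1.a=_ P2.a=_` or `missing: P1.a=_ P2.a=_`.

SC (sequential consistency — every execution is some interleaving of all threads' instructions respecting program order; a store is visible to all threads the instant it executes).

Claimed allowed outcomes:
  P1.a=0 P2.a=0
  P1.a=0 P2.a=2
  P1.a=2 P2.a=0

missing: P1.a=2 P2.a=2

outcome vector order: (P1.a,P2.a)
SC (4): <0 0>, <0 2>, <2 0>, <2 2>
SC∖claimed = {<2 2>}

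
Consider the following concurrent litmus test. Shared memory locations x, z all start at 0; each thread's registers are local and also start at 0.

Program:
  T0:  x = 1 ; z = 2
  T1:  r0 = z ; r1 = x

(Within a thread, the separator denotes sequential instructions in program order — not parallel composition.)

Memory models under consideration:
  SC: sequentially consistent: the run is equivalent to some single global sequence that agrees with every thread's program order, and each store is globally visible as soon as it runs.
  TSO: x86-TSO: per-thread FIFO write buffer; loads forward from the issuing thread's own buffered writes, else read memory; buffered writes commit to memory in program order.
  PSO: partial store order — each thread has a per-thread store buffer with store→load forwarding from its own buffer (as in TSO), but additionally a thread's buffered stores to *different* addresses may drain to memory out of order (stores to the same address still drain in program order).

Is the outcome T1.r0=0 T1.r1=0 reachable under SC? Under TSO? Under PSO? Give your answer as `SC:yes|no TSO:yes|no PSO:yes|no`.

outcome vector order: (T1.r0,T1.r1)
SC (3): 0/0 0/1 2/1
TSO (3): 0/0 0/1 2/1
PSO (4): 0/0 0/1 2/0 2/1
target 0/0 ∈ {SC,TSO,PSO}

SC:yes TSO:yes PSO:yes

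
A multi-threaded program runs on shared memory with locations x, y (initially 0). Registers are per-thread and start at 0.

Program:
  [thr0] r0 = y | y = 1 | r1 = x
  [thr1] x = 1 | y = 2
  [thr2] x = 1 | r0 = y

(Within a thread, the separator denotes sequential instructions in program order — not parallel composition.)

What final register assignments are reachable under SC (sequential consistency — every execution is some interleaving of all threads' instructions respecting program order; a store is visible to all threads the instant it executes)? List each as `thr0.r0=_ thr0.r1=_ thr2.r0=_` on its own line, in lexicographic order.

thr0.r0=0 thr0.r1=0 thr2.r0=1
thr0.r0=0 thr0.r1=0 thr2.r0=2
thr0.r0=0 thr0.r1=1 thr2.r0=0
thr0.r0=0 thr0.r1=1 thr2.r0=1
thr0.r0=0 thr0.r1=1 thr2.r0=2
thr0.r0=2 thr0.r1=1 thr2.r0=0
thr0.r0=2 thr0.r1=1 thr2.r0=1
thr0.r0=2 thr0.r1=1 thr2.r0=2

outcome vector order: (thr0.r0,thr0.r1,thr2.r0)
|SC outcomes| = 8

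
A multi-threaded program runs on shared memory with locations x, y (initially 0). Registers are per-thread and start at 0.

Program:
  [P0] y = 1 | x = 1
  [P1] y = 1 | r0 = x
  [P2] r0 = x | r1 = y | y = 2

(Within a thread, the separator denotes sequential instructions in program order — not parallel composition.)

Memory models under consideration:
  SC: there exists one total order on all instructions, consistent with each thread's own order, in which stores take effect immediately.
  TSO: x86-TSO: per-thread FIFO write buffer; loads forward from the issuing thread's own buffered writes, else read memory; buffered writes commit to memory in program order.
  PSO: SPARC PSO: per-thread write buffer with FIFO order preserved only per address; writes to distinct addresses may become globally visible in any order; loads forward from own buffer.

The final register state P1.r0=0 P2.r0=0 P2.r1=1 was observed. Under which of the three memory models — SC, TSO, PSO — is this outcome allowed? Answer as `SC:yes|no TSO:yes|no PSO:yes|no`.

SC:yes TSO:yes PSO:yes

outcome vector order: (P1.r0,P2.r0,P2.r1)
SC: 6 outcomes — {000 001 011 100 101 111}
TSO: 6 outcomes — {000 001 011 100 101 111}
PSO: 8 outcomes — {000 001 010 011 100 101 110 111}
target 001 ∈ {SC,TSO,PSO}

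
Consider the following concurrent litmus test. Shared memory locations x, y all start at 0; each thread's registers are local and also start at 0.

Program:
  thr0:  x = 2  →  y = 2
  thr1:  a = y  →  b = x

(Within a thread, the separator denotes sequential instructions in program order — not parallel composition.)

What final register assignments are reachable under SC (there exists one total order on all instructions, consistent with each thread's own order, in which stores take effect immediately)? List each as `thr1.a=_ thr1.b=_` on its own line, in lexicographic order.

outcome vector order: (thr1.a,thr1.b)
|SC outcomes| = 3

thr1.a=0 thr1.b=0
thr1.a=0 thr1.b=2
thr1.a=2 thr1.b=2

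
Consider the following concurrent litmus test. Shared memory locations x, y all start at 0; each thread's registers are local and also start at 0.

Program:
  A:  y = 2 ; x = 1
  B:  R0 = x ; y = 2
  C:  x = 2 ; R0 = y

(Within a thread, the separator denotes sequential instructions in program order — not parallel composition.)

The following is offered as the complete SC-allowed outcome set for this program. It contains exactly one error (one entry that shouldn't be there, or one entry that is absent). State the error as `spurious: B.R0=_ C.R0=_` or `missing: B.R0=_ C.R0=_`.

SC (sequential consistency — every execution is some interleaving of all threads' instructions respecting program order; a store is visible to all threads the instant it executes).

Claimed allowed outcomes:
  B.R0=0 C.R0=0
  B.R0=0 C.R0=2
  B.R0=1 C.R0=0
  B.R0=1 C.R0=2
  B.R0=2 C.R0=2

outcome vector order: (B.R0,C.R0)
under SC → 0/0 0/2 1/0 1/2 2/0 2/2
SC∖claimed = {2/0}

missing: B.R0=2 C.R0=0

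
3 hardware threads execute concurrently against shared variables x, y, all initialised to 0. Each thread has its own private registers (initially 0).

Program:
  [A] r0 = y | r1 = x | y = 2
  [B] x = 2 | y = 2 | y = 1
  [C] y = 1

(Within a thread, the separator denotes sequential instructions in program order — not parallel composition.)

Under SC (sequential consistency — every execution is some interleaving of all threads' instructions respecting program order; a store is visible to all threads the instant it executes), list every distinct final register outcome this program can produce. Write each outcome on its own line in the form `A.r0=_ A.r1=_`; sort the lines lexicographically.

A.r0=0 A.r1=0
A.r0=0 A.r1=2
A.r0=1 A.r1=0
A.r0=1 A.r1=2
A.r0=2 A.r1=2

outcome vector order: (A.r0,A.r1)
|SC outcomes| = 5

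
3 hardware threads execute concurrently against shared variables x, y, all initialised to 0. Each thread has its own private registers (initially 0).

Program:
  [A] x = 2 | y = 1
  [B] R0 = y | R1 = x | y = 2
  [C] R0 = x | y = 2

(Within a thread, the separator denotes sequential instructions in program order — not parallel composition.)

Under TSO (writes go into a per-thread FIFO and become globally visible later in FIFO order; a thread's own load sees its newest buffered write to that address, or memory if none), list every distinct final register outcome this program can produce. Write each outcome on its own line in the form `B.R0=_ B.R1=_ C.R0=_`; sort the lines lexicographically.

outcome vector order: (B.R0,B.R1,C.R0)
|TSO outcomes| = 9

B.R0=0 B.R1=0 C.R0=0
B.R0=0 B.R1=0 C.R0=2
B.R0=0 B.R1=2 C.R0=0
B.R0=0 B.R1=2 C.R0=2
B.R0=1 B.R1=2 C.R0=0
B.R0=1 B.R1=2 C.R0=2
B.R0=2 B.R1=0 C.R0=0
B.R0=2 B.R1=2 C.R0=0
B.R0=2 B.R1=2 C.R0=2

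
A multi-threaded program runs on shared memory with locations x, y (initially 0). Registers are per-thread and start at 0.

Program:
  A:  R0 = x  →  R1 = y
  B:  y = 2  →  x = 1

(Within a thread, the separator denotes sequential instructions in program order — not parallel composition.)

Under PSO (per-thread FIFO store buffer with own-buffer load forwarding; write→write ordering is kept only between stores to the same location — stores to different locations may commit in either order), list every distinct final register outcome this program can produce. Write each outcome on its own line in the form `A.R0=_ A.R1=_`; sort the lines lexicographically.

outcome vector order: (A.R0,A.R1)
|PSO outcomes| = 4

A.R0=0 A.R1=0
A.R0=0 A.R1=2
A.R0=1 A.R1=0
A.R0=1 A.R1=2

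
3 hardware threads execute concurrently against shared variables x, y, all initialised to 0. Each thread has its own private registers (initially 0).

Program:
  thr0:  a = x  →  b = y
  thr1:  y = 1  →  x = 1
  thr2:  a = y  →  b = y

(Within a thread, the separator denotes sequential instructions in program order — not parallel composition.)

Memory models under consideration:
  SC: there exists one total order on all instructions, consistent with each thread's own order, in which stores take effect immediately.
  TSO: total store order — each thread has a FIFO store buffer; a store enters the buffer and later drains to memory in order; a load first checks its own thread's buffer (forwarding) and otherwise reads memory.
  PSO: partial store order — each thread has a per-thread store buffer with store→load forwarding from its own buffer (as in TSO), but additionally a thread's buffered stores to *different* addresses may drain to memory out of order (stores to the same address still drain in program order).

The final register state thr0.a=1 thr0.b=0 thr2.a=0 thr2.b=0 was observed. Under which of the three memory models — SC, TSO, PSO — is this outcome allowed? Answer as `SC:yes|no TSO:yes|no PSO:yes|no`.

outcome vector order: (thr0.a,thr0.b,thr2.a,thr2.b)
[SC] allowed = {0/0/0/0; 0/0/0/1; 0/0/1/1; 0/1/0/0; 0/1/0/1; 0/1/1/1; 1/1/0/0; 1/1/0/1; 1/1/1/1}
[TSO] allowed = {0/0/0/0; 0/0/0/1; 0/0/1/1; 0/1/0/0; 0/1/0/1; 0/1/1/1; 1/1/0/0; 1/1/0/1; 1/1/1/1}
[PSO] allowed = {0/0/0/0; 0/0/0/1; 0/0/1/1; 0/1/0/0; 0/1/0/1; 0/1/1/1; 1/0/0/0; 1/0/0/1; 1/0/1/1; 1/1/0/0; 1/1/0/1; 1/1/1/1}
target 1/0/0/0 ∈ {PSO}

SC:no TSO:no PSO:yes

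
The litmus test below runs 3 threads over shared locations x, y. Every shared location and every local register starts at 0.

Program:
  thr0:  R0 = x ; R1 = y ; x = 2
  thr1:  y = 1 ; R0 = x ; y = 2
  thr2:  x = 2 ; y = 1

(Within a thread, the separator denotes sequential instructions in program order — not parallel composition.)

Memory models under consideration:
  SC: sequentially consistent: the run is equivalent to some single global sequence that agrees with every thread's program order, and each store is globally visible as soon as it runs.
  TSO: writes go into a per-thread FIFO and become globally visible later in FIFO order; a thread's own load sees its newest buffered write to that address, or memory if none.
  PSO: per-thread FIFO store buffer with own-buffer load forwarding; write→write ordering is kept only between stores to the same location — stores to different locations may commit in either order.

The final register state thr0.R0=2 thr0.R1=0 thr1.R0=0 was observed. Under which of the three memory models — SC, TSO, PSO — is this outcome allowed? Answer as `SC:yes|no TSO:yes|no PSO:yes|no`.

SC:no TSO:yes PSO:yes

outcome vector order: (thr0.R0,thr0.R1,thr1.R0)
SC: 11 outcomes — {<0 0 0>; <0 0 2>; <0 1 0>; <0 1 2>; <0 2 0>; <0 2 2>; <2 0 2>; <2 1 0>; <2 1 2>; <2 2 0>; <2 2 2>}
TSO: 12 outcomes — {<0 0 0>; <0 0 2>; <0 1 0>; <0 1 2>; <0 2 0>; <0 2 2>; <2 0 0>; <2 0 2>; <2 1 0>; <2 1 2>; <2 2 0>; <2 2 2>}
PSO: 12 outcomes — {<0 0 0>; <0 0 2>; <0 1 0>; <0 1 2>; <0 2 0>; <0 2 2>; <2 0 0>; <2 0 2>; <2 1 0>; <2 1 2>; <2 2 0>; <2 2 2>}
target <2 0 0> ∈ {TSO,PSO}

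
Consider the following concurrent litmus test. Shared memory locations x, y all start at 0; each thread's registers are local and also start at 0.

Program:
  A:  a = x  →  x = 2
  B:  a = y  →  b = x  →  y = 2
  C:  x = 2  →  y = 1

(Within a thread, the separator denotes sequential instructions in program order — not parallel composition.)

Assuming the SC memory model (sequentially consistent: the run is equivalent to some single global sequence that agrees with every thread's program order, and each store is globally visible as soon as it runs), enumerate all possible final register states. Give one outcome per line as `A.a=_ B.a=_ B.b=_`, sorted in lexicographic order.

A.a=0 B.a=0 B.b=0
A.a=0 B.a=0 B.b=2
A.a=0 B.a=1 B.b=2
A.a=2 B.a=0 B.b=0
A.a=2 B.a=0 B.b=2
A.a=2 B.a=1 B.b=2

outcome vector order: (A.a,B.a,B.b)
|SC outcomes| = 6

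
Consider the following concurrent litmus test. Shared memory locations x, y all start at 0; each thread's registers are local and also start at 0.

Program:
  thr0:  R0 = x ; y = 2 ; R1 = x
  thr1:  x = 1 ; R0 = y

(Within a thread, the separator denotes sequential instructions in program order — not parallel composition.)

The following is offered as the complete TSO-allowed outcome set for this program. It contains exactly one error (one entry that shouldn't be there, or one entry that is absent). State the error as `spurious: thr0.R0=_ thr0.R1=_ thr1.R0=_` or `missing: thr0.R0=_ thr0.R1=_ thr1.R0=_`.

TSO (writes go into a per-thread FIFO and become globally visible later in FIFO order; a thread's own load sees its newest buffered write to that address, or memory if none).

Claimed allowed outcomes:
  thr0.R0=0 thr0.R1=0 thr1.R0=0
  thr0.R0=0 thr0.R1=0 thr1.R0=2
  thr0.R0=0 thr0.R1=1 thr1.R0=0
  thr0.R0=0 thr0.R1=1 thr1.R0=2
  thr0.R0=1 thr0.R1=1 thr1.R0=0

missing: thr0.R0=1 thr0.R1=1 thr1.R0=2

outcome vector order: (thr0.R0,thr0.R1,thr1.R0)
[TSO] allowed = {(0,0,0); (0,0,2); (0,1,0); (0,1,2); (1,1,0); (1,1,2)}
TSO∖claimed = {(1,1,2)}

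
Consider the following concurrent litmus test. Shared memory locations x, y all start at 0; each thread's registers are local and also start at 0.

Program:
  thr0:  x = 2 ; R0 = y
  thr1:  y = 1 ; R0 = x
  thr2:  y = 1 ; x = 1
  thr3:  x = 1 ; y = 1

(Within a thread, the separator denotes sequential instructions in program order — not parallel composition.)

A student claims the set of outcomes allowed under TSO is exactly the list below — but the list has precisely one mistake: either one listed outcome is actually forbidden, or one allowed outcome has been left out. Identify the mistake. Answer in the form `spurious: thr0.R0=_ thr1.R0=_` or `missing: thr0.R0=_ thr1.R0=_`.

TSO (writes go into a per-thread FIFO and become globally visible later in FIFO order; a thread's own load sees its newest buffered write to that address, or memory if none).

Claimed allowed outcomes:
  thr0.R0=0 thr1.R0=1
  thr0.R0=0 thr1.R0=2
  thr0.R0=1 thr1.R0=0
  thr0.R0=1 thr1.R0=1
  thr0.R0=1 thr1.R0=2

missing: thr0.R0=0 thr1.R0=0

outcome vector order: (thr0.R0,thr1.R0)
TSO: 6 outcomes — {<0 0>, <0 1>, <0 2>, <1 0>, <1 1>, <1 2>}
TSO∖claimed = {<0 0>}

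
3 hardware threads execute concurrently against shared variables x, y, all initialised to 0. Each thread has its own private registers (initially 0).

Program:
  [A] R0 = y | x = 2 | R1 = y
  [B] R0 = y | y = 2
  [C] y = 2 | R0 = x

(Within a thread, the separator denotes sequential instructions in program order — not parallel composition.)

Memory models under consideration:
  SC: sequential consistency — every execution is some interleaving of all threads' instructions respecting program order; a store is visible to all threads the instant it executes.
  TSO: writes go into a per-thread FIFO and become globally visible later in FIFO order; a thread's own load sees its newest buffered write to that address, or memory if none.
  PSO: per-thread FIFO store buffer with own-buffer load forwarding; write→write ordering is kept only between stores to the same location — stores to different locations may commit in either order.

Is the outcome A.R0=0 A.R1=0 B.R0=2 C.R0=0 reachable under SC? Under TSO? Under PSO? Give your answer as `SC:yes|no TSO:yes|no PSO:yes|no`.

outcome vector order: (A.R0,A.R1,B.R0,C.R0)
SC: 10 outcomes — {<0 0 0 2>; <0 0 2 2>; <0 2 0 0>; <0 2 0 2>; <0 2 2 0>; <0 2 2 2>; <2 2 0 0>; <2 2 0 2>; <2 2 2 0>; <2 2 2 2>}
TSO: 12 outcomes — {<0 0 0 0>; <0 0 0 2>; <0 0 2 0>; <0 0 2 2>; <0 2 0 0>; <0 2 0 2>; <0 2 2 0>; <0 2 2 2>; <2 2 0 0>; <2 2 0 2>; <2 2 2 0>; <2 2 2 2>}
PSO: 12 outcomes — {<0 0 0 0>; <0 0 0 2>; <0 0 2 0>; <0 0 2 2>; <0 2 0 0>; <0 2 0 2>; <0 2 2 0>; <0 2 2 2>; <2 2 0 0>; <2 2 0 2>; <2 2 2 0>; <2 2 2 2>}
target <0 0 2 0> ∈ {TSO,PSO}

SC:no TSO:yes PSO:yes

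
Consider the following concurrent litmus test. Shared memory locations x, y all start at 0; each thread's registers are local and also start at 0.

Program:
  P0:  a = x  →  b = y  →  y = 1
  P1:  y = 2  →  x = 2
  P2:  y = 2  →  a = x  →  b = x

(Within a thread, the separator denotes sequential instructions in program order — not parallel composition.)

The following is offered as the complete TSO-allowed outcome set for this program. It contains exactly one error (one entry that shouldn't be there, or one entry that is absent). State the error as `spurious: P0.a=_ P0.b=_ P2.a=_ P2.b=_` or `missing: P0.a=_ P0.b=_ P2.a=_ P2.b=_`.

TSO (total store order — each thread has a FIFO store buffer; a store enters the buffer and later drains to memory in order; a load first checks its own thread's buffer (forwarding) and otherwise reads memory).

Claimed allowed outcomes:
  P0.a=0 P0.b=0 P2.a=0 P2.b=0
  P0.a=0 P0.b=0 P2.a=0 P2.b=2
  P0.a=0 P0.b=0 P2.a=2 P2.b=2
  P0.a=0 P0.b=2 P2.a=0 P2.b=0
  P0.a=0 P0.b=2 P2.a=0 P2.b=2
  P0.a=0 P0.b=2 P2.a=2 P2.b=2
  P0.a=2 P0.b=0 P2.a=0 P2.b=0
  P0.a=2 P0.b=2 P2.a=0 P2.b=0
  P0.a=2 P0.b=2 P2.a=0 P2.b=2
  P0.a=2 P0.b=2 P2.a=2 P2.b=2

spurious: P0.a=2 P0.b=0 P2.a=0 P2.b=0

outcome vector order: (P0.a,P0.b,P2.a,P2.b)
TSO (9): 0000, 0002, 0022, 0200, 0202, 0222, 2200, 2202, 2222
claimed∖TSO = {2000}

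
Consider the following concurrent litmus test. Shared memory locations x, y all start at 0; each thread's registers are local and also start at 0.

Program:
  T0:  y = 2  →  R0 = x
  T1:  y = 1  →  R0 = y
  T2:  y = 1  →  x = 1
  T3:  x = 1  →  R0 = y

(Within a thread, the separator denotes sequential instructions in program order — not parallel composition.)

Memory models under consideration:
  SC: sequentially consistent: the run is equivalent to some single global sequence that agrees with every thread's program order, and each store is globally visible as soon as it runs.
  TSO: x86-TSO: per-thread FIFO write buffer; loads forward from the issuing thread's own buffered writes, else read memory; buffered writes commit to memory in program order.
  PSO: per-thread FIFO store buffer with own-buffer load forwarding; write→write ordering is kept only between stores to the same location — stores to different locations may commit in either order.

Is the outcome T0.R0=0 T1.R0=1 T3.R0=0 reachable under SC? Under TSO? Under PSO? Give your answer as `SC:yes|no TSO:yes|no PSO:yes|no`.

outcome vector order: (T0.R0,T1.R0,T3.R0)
SC: 10 outcomes — {(0,1,1), (0,1,2), (0,2,1), (0,2,2), (1,1,0), (1,1,1), (1,1,2), (1,2,0), (1,2,1), (1,2,2)}
TSO: 12 outcomes — {(0,1,0), (0,1,1), (0,1,2), (0,2,0), (0,2,1), (0,2,2), (1,1,0), (1,1,1), (1,1,2), (1,2,0), (1,2,1), (1,2,2)}
PSO: 12 outcomes — {(0,1,0), (0,1,1), (0,1,2), (0,2,0), (0,2,1), (0,2,2), (1,1,0), (1,1,1), (1,1,2), (1,2,0), (1,2,1), (1,2,2)}
target (0,1,0) ∈ {TSO,PSO}

SC:no TSO:yes PSO:yes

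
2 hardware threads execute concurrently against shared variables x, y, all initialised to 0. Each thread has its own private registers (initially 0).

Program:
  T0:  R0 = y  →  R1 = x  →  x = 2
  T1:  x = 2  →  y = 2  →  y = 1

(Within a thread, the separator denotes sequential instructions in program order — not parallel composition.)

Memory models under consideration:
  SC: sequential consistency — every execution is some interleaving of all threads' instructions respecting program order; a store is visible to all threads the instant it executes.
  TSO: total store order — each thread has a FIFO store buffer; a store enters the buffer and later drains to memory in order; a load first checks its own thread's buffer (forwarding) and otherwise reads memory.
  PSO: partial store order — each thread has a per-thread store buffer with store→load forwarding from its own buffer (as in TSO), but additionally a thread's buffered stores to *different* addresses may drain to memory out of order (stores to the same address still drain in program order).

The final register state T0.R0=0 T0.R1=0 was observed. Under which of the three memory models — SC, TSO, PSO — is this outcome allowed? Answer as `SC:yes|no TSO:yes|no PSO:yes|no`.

outcome vector order: (T0.R0,T0.R1)
[SC] allowed = {(0,0) (0,2) (1,2) (2,2)}
[TSO] allowed = {(0,0) (0,2) (1,2) (2,2)}
[PSO] allowed = {(0,0) (0,2) (1,0) (1,2) (2,0) (2,2)}
target (0,0) ∈ {SC,TSO,PSO}

SC:yes TSO:yes PSO:yes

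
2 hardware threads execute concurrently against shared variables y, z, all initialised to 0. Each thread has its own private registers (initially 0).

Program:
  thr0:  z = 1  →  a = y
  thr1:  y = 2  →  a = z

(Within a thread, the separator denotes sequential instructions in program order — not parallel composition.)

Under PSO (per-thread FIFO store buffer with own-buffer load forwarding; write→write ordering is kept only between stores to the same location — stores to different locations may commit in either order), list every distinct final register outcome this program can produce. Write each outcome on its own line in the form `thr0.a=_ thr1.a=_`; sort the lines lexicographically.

thr0.a=0 thr1.a=0
thr0.a=0 thr1.a=1
thr0.a=2 thr1.a=0
thr0.a=2 thr1.a=1

outcome vector order: (thr0.a,thr1.a)
|PSO outcomes| = 4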